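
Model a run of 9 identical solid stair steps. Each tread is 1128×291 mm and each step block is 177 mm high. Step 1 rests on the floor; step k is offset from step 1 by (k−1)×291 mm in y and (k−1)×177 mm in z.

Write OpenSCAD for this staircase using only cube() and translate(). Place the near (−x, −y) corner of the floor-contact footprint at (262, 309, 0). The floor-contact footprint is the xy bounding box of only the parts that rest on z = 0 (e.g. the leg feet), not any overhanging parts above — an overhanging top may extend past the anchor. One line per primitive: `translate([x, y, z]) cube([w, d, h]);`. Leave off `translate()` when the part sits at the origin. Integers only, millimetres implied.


translate([262, 309, 0]) cube([1128, 291, 177]);
translate([262, 600, 177]) cube([1128, 291, 177]);
translate([262, 891, 354]) cube([1128, 291, 177]);
translate([262, 1182, 531]) cube([1128, 291, 177]);
translate([262, 1473, 708]) cube([1128, 291, 177]);
translate([262, 1764, 885]) cube([1128, 291, 177]);
translate([262, 2055, 1062]) cube([1128, 291, 177]);
translate([262, 2346, 1239]) cube([1128, 291, 177]);
translate([262, 2637, 1416]) cube([1128, 291, 177]);


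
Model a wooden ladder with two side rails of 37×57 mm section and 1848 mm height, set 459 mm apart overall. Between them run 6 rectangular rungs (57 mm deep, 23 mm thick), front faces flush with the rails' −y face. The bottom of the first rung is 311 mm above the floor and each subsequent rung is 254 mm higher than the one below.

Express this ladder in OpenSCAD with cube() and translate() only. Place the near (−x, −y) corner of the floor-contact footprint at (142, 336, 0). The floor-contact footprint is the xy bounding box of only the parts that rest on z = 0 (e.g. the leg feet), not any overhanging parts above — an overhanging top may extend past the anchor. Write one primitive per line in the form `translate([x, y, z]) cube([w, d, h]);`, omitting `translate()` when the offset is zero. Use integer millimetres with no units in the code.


translate([142, 336, 0]) cube([37, 57, 1848]);
translate([564, 336, 0]) cube([37, 57, 1848]);
translate([179, 336, 311]) cube([385, 57, 23]);
translate([179, 336, 565]) cube([385, 57, 23]);
translate([179, 336, 819]) cube([385, 57, 23]);
translate([179, 336, 1073]) cube([385, 57, 23]);
translate([179, 336, 1327]) cube([385, 57, 23]);
translate([179, 336, 1581]) cube([385, 57, 23]);


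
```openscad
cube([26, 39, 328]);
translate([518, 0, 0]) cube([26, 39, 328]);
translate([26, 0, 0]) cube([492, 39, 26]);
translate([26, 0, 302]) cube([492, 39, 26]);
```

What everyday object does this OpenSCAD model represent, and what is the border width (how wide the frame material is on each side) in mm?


A picture frame. The border width is 26 mm.

Four thin pieces enclosing a rectangular opening — a picture frame. The two full-height stiles are 328 mm tall; the top rail sits at z = 302 and is 26 mm tall, so the border above the opening is 328 − 302 = 26 mm, matching the stile x-width.


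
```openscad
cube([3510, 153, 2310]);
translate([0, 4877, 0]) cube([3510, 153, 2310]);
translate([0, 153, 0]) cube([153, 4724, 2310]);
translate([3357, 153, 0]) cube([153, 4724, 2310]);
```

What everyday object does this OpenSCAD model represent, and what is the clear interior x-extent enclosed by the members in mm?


A house (or room) frame. The interior width is 3204 mm.

Four 2310 mm walls enclosing a rectangle with no floor or roof — a room or house frame. Outside width is 3510 mm and wall thickness is 153 mm, so the interior width is 3510 − 2 × 153 = 3204 mm.


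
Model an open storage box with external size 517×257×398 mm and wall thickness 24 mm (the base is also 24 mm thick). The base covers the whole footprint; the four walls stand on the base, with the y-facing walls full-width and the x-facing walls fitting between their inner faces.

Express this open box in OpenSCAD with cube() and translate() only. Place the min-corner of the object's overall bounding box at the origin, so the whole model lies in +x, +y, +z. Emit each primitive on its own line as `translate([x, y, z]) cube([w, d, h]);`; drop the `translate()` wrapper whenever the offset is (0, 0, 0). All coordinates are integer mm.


cube([517, 257, 24]);
translate([0, 0, 24]) cube([517, 24, 374]);
translate([0, 233, 24]) cube([517, 24, 374]);
translate([0, 24, 24]) cube([24, 209, 374]);
translate([493, 24, 24]) cube([24, 209, 374]);


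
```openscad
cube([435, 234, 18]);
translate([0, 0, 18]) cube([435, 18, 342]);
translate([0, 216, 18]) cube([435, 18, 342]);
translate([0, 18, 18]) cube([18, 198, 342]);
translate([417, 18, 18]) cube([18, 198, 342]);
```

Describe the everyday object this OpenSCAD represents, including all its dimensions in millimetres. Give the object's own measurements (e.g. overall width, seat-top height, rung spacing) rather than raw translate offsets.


An open-topped rectangular box: outside dimensions 435×234×360 mm, with a uniform wall and base thickness of 18 mm. The base is a full 435×234 slab on the floor; four walls sit on top of the base. The front and back walls (the −y and +y sides) span the full width; the two side walls fit between them.


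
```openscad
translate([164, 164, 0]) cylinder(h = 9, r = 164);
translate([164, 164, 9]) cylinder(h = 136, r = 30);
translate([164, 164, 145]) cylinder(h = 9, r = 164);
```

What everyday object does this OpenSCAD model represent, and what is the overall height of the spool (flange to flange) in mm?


A spool. The overall height is 154 mm.

Three coaxial cylinders, large–small–large — a spool. Two 9 mm flanges and a 136 mm core give 9 + 136 + 9 = 154 mm.


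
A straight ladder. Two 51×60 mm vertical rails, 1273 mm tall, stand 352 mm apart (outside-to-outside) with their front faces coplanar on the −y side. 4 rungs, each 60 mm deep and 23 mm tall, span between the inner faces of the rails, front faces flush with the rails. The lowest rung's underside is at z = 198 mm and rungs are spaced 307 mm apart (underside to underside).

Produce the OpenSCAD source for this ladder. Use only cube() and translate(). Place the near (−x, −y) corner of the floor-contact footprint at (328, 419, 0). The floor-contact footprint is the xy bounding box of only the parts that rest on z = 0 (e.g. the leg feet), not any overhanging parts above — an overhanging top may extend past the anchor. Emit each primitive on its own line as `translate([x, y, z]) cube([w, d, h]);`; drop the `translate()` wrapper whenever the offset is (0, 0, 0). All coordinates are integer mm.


translate([328, 419, 0]) cube([51, 60, 1273]);
translate([629, 419, 0]) cube([51, 60, 1273]);
translate([379, 419, 198]) cube([250, 60, 23]);
translate([379, 419, 505]) cube([250, 60, 23]);
translate([379, 419, 812]) cube([250, 60, 23]);
translate([379, 419, 1119]) cube([250, 60, 23]);


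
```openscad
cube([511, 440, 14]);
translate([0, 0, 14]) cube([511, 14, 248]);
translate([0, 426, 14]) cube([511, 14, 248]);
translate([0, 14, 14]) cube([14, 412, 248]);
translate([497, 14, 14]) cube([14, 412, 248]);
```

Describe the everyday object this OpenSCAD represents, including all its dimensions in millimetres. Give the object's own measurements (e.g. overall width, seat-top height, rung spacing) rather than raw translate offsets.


An open-topped rectangular box: outside dimensions 511×440×262 mm, with a uniform wall and base thickness of 14 mm. The base is a full 511×440 slab on the floor; four walls sit on top of the base. The front and back walls (the −y and +y sides) span the full width; the two side walls fit between them.


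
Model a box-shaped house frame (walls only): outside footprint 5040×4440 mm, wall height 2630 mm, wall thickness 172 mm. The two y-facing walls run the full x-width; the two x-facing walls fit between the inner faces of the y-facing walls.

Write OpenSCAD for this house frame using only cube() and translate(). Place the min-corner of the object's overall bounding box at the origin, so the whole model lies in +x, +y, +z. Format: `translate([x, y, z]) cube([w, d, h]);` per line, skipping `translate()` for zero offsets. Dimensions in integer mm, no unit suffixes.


cube([5040, 172, 2630]);
translate([0, 4268, 0]) cube([5040, 172, 2630]);
translate([0, 172, 0]) cube([172, 4096, 2630]);
translate([4868, 172, 0]) cube([172, 4096, 2630]);


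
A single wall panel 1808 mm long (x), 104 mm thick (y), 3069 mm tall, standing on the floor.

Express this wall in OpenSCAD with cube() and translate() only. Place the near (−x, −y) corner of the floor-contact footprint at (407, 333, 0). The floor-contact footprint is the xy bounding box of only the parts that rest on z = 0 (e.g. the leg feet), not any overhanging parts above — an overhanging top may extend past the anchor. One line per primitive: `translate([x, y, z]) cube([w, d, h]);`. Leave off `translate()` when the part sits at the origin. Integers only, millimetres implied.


translate([407, 333, 0]) cube([1808, 104, 3069]);


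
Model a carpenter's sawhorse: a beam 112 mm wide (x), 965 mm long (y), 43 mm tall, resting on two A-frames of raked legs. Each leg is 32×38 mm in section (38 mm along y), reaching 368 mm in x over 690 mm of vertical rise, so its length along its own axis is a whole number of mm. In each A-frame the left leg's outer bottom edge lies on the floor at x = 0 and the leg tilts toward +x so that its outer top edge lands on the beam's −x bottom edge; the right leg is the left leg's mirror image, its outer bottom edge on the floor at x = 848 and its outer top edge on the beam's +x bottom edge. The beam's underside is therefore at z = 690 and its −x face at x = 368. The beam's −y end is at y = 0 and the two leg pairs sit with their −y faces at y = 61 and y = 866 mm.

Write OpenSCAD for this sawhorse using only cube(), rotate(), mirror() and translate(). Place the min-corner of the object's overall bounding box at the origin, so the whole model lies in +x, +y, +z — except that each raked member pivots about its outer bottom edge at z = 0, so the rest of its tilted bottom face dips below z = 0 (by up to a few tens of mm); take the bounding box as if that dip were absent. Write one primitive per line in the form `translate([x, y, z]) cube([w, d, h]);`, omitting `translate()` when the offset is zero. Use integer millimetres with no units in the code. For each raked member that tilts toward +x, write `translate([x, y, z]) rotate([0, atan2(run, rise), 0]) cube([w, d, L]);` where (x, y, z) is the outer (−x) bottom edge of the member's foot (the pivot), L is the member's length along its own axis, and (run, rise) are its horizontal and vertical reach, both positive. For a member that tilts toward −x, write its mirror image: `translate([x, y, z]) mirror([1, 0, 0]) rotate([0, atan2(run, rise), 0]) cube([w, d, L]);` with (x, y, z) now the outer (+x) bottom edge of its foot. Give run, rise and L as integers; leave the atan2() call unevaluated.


// leg length = √(368² + 690²) = 782
// right-leg outer foot x = 2·368 + 112 = 848
// beam min-corner = (368, 0, 690)
translate([368, 0, 690]) cube([112, 965, 43]);
translate([0, 61, 0]) rotate([0, atan2(368, 690), 0]) cube([32, 38, 782]);
translate([848, 61, 0]) mirror([1, 0, 0]) rotate([0, atan2(368, 690), 0]) cube([32, 38, 782]);
translate([0, 866, 0]) rotate([0, atan2(368, 690), 0]) cube([32, 38, 782]);
translate([848, 866, 0]) mirror([1, 0, 0]) rotate([0, atan2(368, 690), 0]) cube([32, 38, 782]);


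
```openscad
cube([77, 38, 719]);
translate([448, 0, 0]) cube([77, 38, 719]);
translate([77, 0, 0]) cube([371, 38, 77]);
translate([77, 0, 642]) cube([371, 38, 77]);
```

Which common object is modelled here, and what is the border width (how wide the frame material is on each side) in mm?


A picture frame. The border width is 77 mm.

Four thin pieces enclosing a rectangular opening — a picture frame. The two full-height stiles are 719 mm tall; the top rail sits at z = 642 and is 77 mm tall, so the border above the opening is 719 − 642 = 77 mm, matching the stile x-width.


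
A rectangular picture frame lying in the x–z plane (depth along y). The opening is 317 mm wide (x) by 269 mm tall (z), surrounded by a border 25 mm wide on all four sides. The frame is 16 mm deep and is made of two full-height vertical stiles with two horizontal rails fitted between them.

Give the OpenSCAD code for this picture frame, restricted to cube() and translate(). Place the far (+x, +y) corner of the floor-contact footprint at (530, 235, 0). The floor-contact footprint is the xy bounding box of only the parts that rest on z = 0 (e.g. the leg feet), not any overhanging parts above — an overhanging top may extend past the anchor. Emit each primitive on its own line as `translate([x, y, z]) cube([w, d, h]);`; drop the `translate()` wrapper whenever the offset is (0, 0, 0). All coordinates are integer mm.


translate([163, 219, 0]) cube([25, 16, 319]);
translate([505, 219, 0]) cube([25, 16, 319]);
translate([188, 219, 0]) cube([317, 16, 25]);
translate([188, 219, 294]) cube([317, 16, 25]);


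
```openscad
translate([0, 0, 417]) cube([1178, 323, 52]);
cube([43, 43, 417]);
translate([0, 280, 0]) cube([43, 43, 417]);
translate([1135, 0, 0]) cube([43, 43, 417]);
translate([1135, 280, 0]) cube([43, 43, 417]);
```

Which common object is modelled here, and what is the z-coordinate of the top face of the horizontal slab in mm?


A bench. The seat-top height is 469 mm.

A long slab on four corner posts — a bench. The slab sits at z = 417 with thickness 52, so the top is 417 + 52 = 469 mm.


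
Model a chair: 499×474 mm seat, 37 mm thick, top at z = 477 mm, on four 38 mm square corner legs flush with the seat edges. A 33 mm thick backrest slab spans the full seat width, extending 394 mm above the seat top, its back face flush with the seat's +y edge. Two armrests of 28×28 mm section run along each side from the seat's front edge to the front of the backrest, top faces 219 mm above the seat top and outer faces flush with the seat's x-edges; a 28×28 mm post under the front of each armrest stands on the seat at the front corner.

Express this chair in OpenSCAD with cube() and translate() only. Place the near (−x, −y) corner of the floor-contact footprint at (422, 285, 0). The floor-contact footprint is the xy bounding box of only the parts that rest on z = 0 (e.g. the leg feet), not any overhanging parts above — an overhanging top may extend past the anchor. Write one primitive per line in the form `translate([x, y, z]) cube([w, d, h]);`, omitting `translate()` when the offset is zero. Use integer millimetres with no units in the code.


translate([422, 285, 440]) cube([499, 474, 37]);
translate([422, 285, 0]) cube([38, 38, 440]);
translate([883, 285, 0]) cube([38, 38, 440]);
translate([422, 721, 0]) cube([38, 38, 440]);
translate([883, 721, 0]) cube([38, 38, 440]);
translate([422, 726, 477]) cube([499, 33, 394]);
translate([422, 285, 668]) cube([28, 441, 28]);
translate([893, 285, 668]) cube([28, 441, 28]);
translate([422, 285, 477]) cube([28, 28, 191]);
translate([893, 285, 477]) cube([28, 28, 191]);


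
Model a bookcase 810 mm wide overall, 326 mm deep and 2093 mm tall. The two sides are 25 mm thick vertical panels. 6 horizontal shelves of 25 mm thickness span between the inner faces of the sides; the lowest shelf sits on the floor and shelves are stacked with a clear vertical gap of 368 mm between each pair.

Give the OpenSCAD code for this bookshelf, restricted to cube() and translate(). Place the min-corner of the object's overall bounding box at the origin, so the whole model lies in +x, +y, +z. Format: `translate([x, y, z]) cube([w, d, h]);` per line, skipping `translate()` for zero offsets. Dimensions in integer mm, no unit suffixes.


cube([25, 326, 2093]);
translate([785, 0, 0]) cube([25, 326, 2093]);
translate([25, 0, 0]) cube([760, 326, 25]);
translate([25, 0, 393]) cube([760, 326, 25]);
translate([25, 0, 786]) cube([760, 326, 25]);
translate([25, 0, 1179]) cube([760, 326, 25]);
translate([25, 0, 1572]) cube([760, 326, 25]);
translate([25, 0, 1965]) cube([760, 326, 25]);


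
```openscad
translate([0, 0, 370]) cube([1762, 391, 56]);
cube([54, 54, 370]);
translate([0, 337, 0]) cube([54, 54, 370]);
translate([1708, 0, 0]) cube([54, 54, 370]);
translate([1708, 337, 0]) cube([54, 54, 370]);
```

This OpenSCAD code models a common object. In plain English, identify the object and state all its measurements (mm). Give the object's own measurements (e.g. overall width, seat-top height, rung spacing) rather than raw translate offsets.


A long wooden bench with a 1762 mm (x) × 391 mm (y) seat, 56 mm thick, its top surface 426 mm above the floor. Four 54 mm square legs at the seat corners, flush with the edges, run from z = 0 to the seat underside.


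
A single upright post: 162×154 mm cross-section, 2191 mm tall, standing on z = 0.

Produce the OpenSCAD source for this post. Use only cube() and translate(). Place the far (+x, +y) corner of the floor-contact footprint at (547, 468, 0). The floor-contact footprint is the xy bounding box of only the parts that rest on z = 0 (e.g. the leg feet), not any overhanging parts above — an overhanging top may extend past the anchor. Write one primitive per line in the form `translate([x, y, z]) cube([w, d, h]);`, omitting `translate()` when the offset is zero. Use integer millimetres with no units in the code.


translate([385, 314, 0]) cube([162, 154, 2191]);


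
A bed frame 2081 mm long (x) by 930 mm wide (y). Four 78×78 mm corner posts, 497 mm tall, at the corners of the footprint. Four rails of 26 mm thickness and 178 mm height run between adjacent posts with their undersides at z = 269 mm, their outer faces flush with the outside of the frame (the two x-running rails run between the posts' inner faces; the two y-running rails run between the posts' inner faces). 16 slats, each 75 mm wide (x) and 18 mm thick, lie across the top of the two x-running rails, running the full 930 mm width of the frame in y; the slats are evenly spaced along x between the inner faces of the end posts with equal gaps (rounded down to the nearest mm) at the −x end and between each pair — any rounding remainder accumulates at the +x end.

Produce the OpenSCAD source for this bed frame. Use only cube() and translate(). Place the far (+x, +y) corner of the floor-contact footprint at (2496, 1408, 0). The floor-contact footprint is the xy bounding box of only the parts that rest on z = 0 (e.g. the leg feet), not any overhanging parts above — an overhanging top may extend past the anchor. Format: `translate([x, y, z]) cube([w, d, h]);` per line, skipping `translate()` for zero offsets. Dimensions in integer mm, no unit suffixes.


translate([415, 478, 0]) cube([78, 78, 497]);
translate([415, 1330, 0]) cube([78, 78, 497]);
translate([2418, 478, 0]) cube([78, 78, 497]);
translate([2418, 1330, 0]) cube([78, 78, 497]);
translate([493, 478, 269]) cube([1925, 26, 178]);
translate([493, 1382, 269]) cube([1925, 26, 178]);
translate([415, 556, 269]) cube([26, 774, 178]);
translate([2470, 556, 269]) cube([26, 774, 178]);
translate([535, 478, 447]) cube([75, 930, 18]);
translate([652, 478, 447]) cube([75, 930, 18]);
translate([769, 478, 447]) cube([75, 930, 18]);
translate([886, 478, 447]) cube([75, 930, 18]);
translate([1003, 478, 447]) cube([75, 930, 18]);
translate([1120, 478, 447]) cube([75, 930, 18]);
translate([1237, 478, 447]) cube([75, 930, 18]);
translate([1354, 478, 447]) cube([75, 930, 18]);
translate([1471, 478, 447]) cube([75, 930, 18]);
translate([1588, 478, 447]) cube([75, 930, 18]);
translate([1705, 478, 447]) cube([75, 930, 18]);
translate([1822, 478, 447]) cube([75, 930, 18]);
translate([1939, 478, 447]) cube([75, 930, 18]);
translate([2056, 478, 447]) cube([75, 930, 18]);
translate([2173, 478, 447]) cube([75, 930, 18]);
translate([2290, 478, 447]) cube([75, 930, 18]);


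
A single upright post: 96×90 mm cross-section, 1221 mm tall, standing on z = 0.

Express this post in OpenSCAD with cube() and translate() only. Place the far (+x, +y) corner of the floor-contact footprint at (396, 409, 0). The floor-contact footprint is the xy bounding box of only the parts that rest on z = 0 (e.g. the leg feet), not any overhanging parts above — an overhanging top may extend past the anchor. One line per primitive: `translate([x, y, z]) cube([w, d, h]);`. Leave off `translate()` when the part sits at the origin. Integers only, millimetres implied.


translate([300, 319, 0]) cube([96, 90, 1221]);


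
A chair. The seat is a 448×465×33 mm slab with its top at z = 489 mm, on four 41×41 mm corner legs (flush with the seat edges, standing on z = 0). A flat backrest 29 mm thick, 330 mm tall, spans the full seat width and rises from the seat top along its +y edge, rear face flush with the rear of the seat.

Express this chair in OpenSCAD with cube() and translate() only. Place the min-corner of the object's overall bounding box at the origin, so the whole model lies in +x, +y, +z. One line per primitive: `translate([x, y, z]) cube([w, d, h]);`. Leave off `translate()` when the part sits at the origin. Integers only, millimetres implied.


translate([0, 0, 456]) cube([448, 465, 33]);
cube([41, 41, 456]);
translate([407, 0, 0]) cube([41, 41, 456]);
translate([0, 424, 0]) cube([41, 41, 456]);
translate([407, 424, 0]) cube([41, 41, 456]);
translate([0, 436, 489]) cube([448, 29, 330]);


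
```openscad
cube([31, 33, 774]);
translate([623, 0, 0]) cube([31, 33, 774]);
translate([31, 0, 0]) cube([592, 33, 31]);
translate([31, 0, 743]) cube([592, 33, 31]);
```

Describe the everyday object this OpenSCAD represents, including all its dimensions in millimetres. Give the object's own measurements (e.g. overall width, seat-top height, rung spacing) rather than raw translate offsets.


A rectangular picture frame lying in the x–z plane (depth along y). The opening is 592 mm wide (x) by 712 mm tall (z), surrounded by a border 31 mm wide on all four sides. The frame is 33 mm deep and is made of two full-height vertical stiles with two horizontal rails fitted between them.


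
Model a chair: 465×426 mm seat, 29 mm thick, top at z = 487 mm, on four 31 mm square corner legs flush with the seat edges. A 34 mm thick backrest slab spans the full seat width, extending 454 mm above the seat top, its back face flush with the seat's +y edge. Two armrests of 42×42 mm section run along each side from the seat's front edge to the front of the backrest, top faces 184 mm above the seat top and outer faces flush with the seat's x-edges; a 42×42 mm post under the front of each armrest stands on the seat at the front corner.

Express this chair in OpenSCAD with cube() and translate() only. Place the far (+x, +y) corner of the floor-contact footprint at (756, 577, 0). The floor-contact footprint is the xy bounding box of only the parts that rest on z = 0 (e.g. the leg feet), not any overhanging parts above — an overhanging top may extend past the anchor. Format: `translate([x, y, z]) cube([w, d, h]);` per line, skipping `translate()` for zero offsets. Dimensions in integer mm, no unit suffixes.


// leg_h = 487 - 29 = 458
// arm post h = 184 - 42 = 142
translate([291, 151, 458]) cube([465, 426, 29]);
translate([291, 151, 0]) cube([31, 31, 458]);
translate([725, 151, 0]) cube([31, 31, 458]);
translate([291, 546, 0]) cube([31, 31, 458]);
translate([725, 546, 0]) cube([31, 31, 458]);
translate([291, 543, 487]) cube([465, 34, 454]);
translate([291, 151, 629]) cube([42, 392, 42]);
translate([714, 151, 629]) cube([42, 392, 42]);
translate([291, 151, 487]) cube([42, 42, 142]);
translate([714, 151, 487]) cube([42, 42, 142]);


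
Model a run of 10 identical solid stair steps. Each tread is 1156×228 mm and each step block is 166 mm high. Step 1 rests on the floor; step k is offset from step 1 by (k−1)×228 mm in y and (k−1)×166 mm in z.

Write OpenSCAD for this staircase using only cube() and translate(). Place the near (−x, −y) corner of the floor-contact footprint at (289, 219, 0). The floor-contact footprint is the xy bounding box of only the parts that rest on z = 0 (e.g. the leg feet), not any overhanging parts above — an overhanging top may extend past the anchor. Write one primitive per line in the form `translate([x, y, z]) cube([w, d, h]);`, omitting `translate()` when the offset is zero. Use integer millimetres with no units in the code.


translate([289, 219, 0]) cube([1156, 228, 166]);
translate([289, 447, 166]) cube([1156, 228, 166]);
translate([289, 675, 332]) cube([1156, 228, 166]);
translate([289, 903, 498]) cube([1156, 228, 166]);
translate([289, 1131, 664]) cube([1156, 228, 166]);
translate([289, 1359, 830]) cube([1156, 228, 166]);
translate([289, 1587, 996]) cube([1156, 228, 166]);
translate([289, 1815, 1162]) cube([1156, 228, 166]);
translate([289, 2043, 1328]) cube([1156, 228, 166]);
translate([289, 2271, 1494]) cube([1156, 228, 166]);


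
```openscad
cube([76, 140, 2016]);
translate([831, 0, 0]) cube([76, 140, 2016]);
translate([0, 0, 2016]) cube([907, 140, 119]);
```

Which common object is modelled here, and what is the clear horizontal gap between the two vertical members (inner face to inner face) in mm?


A door frame. The clear opening width is 755 mm.

Two 2016 mm tall posts with a header on top — a door frame. The left jamb is 76 mm wide at x = 0; the right jamb starts at x = 831. The clear opening is 831 − 76 = 755 mm.


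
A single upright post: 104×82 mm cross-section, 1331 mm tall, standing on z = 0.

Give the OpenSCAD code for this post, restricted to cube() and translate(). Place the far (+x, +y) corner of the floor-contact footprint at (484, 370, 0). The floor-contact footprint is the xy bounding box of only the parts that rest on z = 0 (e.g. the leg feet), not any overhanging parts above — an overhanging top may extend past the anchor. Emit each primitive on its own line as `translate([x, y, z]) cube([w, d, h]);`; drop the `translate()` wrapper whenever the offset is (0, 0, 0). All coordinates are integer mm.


translate([380, 288, 0]) cube([104, 82, 1331]);


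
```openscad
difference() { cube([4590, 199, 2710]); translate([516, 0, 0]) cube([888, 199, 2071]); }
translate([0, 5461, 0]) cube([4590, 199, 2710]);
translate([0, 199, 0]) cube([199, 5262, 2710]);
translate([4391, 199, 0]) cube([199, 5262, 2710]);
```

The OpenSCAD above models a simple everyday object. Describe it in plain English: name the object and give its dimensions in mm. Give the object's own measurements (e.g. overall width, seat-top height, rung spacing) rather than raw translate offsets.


A single room: four walls, each 2710 mm tall and 199 mm thick, enclosing an outside footprint 4590×5660 mm (x × y), no floor or roof. The front and back walls (−y and +y sides) run the full x-width; the side walls fit between their inner faces. A door opening 888 mm wide and 2071 mm tall is cut through the front wall from the floor up, its −x edge 516 mm from the wall's −x end.


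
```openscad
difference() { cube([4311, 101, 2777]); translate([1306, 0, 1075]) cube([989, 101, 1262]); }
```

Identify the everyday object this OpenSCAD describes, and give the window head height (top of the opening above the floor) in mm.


A wall with a window opening. The window head height is 2337 mm.

A wall with a rectangular opening subtracted — a window. Sill at z = 1075, opening 1262 mm tall, so the head is at 1075 + 1262 = 2337 mm.


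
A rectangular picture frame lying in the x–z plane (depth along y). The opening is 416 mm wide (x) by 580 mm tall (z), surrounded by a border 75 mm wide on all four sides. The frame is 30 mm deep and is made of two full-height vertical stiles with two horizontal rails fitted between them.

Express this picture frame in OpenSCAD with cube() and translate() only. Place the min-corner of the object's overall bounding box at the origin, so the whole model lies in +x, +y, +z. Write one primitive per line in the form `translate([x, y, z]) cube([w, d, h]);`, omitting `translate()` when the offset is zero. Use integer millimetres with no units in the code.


cube([75, 30, 730]);
translate([491, 0, 0]) cube([75, 30, 730]);
translate([75, 0, 0]) cube([416, 30, 75]);
translate([75, 0, 655]) cube([416, 30, 75]);


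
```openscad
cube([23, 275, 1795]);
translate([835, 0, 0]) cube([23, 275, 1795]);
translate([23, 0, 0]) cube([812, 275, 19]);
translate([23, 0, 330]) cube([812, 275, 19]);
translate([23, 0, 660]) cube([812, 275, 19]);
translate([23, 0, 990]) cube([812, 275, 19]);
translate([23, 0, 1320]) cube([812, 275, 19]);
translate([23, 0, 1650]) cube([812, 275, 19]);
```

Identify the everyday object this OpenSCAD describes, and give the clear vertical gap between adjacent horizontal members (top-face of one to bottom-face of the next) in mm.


A bookshelf. The clear shelf gap is 311 mm.

Two tall side panels with 6 horizontal boards between them — a bookshelf. The first two shelf undersides are at z = 0 and z = 330; with shelf thickness 19, the clear gap is 330 − 0 − 19 = 311 mm.


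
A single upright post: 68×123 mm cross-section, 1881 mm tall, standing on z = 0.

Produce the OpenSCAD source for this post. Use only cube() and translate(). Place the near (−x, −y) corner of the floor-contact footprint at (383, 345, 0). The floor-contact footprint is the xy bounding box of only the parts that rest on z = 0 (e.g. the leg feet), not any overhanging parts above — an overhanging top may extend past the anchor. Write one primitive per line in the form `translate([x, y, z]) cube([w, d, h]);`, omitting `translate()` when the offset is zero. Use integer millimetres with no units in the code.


translate([383, 345, 0]) cube([68, 123, 1881]);


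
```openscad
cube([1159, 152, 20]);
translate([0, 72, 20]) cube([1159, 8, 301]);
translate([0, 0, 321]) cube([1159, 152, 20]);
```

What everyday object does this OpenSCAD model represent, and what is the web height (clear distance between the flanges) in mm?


An I-beam. The web height is 301 mm.

Two wide flanges with a thin centred web — an I-beam. Overall 341 mm minus two 20 mm flanges gives a web of 341 − 2·20 = 301 mm.


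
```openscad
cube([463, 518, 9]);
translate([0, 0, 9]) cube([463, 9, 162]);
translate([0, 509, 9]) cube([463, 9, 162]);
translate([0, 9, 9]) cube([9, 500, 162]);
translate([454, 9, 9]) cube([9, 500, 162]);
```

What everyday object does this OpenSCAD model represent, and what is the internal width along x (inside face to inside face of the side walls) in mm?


An open box. The internal width is 445 mm.

A 463×518 base slab with four walls standing on it — an open box. The base is 463 mm wide and the walls are 9 mm thick, so the internal width is 463 − 2 × 9 = 445 mm.


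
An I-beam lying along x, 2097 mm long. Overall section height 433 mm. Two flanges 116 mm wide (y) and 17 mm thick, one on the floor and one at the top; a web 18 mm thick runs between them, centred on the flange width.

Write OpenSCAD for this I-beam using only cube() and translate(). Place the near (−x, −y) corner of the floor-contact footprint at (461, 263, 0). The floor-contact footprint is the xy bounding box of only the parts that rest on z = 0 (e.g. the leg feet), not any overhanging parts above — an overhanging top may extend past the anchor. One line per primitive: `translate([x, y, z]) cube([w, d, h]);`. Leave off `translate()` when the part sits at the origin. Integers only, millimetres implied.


translate([461, 263, 0]) cube([2097, 116, 17]);
translate([461, 312, 17]) cube([2097, 18, 399]);
translate([461, 263, 416]) cube([2097, 116, 17]);


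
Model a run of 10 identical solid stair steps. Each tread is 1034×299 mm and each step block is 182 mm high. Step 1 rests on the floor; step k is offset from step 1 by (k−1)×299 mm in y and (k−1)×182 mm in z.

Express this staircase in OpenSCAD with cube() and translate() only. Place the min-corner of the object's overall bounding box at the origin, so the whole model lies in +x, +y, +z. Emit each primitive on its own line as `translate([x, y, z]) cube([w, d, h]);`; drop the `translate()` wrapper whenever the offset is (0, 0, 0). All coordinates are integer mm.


cube([1034, 299, 182]);
translate([0, 299, 182]) cube([1034, 299, 182]);
translate([0, 598, 364]) cube([1034, 299, 182]);
translate([0, 897, 546]) cube([1034, 299, 182]);
translate([0, 1196, 728]) cube([1034, 299, 182]);
translate([0, 1495, 910]) cube([1034, 299, 182]);
translate([0, 1794, 1092]) cube([1034, 299, 182]);
translate([0, 2093, 1274]) cube([1034, 299, 182]);
translate([0, 2392, 1456]) cube([1034, 299, 182]);
translate([0, 2691, 1638]) cube([1034, 299, 182]);


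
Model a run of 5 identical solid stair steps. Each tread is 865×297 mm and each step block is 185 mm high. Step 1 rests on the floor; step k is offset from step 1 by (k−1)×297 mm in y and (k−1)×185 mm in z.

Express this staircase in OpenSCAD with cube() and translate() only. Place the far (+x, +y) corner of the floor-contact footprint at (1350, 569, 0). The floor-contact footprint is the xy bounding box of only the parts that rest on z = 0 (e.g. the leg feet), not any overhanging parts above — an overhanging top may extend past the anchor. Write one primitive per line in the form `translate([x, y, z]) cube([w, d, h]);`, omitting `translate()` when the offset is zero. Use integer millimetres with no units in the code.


translate([485, 272, 0]) cube([865, 297, 185]);
translate([485, 569, 185]) cube([865, 297, 185]);
translate([485, 866, 370]) cube([865, 297, 185]);
translate([485, 1163, 555]) cube([865, 297, 185]);
translate([485, 1460, 740]) cube([865, 297, 185]);


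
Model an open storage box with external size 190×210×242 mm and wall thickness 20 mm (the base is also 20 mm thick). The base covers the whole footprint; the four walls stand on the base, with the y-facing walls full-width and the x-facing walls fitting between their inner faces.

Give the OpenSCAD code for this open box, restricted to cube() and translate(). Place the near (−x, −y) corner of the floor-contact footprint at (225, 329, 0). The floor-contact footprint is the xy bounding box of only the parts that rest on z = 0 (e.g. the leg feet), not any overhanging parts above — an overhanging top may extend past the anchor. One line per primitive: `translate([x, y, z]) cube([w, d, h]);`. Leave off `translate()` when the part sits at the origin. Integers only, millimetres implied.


translate([225, 329, 0]) cube([190, 210, 20]);
translate([225, 329, 20]) cube([190, 20, 222]);
translate([225, 519, 20]) cube([190, 20, 222]);
translate([225, 349, 20]) cube([20, 170, 222]);
translate([395, 349, 20]) cube([20, 170, 222]);


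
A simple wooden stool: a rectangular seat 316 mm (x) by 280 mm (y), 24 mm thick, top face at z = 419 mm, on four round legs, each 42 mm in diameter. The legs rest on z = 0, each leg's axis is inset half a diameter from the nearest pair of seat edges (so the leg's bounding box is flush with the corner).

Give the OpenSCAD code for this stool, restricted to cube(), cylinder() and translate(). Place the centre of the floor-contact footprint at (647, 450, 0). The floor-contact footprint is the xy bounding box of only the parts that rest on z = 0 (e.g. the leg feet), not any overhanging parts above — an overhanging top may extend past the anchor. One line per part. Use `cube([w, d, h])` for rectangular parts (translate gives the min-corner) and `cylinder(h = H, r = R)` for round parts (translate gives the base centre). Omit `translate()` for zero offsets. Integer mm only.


translate([489, 310, 395]) cube([316, 280, 24]);
translate([510, 331, 0]) cylinder(h = 395, r = 21);
translate([784, 331, 0]) cylinder(h = 395, r = 21);
translate([510, 569, 0]) cylinder(h = 395, r = 21);
translate([784, 569, 0]) cylinder(h = 395, r = 21);


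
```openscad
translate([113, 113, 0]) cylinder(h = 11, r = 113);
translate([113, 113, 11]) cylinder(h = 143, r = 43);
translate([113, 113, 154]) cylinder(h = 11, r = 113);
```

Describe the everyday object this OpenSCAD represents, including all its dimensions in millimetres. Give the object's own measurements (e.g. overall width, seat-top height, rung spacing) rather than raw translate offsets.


A spool: two coaxial disc flanges of radius 113 mm and thickness 11 mm, joined by a core cylinder of radius 43 mm and height 143 mm. The lower flange rests on z = 0 and the three cylinders share a vertical axis.


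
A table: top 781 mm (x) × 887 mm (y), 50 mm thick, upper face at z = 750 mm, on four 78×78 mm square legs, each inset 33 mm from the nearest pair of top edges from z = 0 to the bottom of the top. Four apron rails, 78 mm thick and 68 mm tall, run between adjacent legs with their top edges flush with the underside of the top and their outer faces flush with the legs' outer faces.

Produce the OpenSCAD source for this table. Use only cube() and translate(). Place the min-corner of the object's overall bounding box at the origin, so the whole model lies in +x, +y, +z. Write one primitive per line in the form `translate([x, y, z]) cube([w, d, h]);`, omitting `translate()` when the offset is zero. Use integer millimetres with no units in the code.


translate([0, 0, 700]) cube([781, 887, 50]);
translate([33, 33, 0]) cube([78, 78, 700]);
translate([670, 33, 0]) cube([78, 78, 700]);
translate([33, 776, 0]) cube([78, 78, 700]);
translate([670, 776, 0]) cube([78, 78, 700]);
translate([111, 33, 632]) cube([559, 78, 68]);
translate([111, 776, 632]) cube([559, 78, 68]);
translate([33, 111, 632]) cube([78, 665, 68]);
translate([670, 111, 632]) cube([78, 665, 68]);


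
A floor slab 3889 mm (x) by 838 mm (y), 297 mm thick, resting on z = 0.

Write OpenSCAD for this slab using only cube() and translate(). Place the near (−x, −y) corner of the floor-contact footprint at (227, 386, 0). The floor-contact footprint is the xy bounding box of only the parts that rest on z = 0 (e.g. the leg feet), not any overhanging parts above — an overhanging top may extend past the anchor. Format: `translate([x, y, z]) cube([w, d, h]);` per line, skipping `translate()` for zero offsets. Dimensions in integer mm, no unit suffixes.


translate([227, 386, 0]) cube([3889, 838, 297]);


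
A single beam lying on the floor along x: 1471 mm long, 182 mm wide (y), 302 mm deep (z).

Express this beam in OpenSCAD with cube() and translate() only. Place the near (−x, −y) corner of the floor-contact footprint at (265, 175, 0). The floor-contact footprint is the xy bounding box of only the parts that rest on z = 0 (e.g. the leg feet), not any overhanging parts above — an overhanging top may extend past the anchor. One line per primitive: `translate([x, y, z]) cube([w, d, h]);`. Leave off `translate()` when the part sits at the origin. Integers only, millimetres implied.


translate([265, 175, 0]) cube([1471, 182, 302]);


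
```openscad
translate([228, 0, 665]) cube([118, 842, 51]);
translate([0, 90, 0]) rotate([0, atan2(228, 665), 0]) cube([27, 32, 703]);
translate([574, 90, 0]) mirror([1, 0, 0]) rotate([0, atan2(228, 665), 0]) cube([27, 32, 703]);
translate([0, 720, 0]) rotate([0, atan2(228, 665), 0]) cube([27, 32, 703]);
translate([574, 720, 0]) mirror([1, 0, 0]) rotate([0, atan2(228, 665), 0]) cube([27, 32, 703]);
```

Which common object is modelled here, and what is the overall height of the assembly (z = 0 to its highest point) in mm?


A sawhorse. The overall height is 716 mm.

A beam across two mirrored pairs of raked legs — a sawhorse. The beam's underside is at z = 665 (matching the legs' vertical rise in atan2(228, 665)) and the beam is 51 mm tall, so its top is at 665 + 51 = 716 mm. The raked legs top out at the beam's underside, so that is the highest point.


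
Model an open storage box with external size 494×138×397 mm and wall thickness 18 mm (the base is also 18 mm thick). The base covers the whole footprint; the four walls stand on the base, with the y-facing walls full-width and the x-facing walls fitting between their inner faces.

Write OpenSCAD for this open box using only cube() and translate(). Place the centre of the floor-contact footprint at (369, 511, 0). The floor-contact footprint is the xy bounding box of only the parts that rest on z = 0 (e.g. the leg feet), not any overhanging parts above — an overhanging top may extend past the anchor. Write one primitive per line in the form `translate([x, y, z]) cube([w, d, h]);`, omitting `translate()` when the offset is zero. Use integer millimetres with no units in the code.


translate([122, 442, 0]) cube([494, 138, 18]);
translate([122, 442, 18]) cube([494, 18, 379]);
translate([122, 562, 18]) cube([494, 18, 379]);
translate([122, 460, 18]) cube([18, 102, 379]);
translate([598, 460, 18]) cube([18, 102, 379]);
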